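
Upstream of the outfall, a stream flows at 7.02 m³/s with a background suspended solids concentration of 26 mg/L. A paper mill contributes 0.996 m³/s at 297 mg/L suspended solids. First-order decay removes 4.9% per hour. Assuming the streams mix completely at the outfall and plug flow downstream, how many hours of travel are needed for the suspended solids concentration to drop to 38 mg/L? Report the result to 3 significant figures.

Mass balance: C = (7.020·26.00 + 0.9960·297.0) / 8.016 = 478.3/8.016 = 59.67 mg/L.
4.9%/h lost → k = −ln(1 − 0.049) = 0.05024 h⁻¹.
59.67·exp(−k·t) = 38 → t = ln(59.67/38)/k = 32340 s = 8.982 h.

8.98 h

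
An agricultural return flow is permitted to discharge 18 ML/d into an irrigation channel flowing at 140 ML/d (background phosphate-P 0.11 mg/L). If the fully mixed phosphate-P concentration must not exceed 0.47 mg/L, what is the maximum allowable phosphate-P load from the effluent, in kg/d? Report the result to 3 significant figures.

Mass balance at the limit: 140.0·0.1100 + 18.00·Cₑ = 158.0·0.47 → Cₑ = 3.270 mg/L.
18.00 ML/d = 0.2083 m³/s. Load = 0.2083 m³/s × 3.270 g/m³ × 86 400 s/d = 58.86 kg/d.

58.9 kg/d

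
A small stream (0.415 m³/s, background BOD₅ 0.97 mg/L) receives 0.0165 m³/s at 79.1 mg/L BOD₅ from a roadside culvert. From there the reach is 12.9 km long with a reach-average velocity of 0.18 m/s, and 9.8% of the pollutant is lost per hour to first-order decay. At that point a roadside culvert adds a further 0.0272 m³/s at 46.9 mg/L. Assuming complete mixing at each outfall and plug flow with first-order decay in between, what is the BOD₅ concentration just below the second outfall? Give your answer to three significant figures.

3.26 mg/L

Mass balance: C = (0.4150·0.9700 + 0.01650·79.10) / 0.4315 = 1.708/0.4315 = 3.958 mg/L; combined flow 0.4315 m³/s.
Travel time t = 12.9·1000 / 0.18 = 71670 s = 19.91 h.
9.8%/h lost → k = −ln(1 − 0.098) = 0.1031 h⁻¹.
First-order decay: C = 3.958·exp(−k·t) = 3.958·0.1283 = 0.5078 mg/L.
Second outfall: C = (0.4315·0.5078 + 0.02720·46.90)/0.4587 = 3.259 mg/L.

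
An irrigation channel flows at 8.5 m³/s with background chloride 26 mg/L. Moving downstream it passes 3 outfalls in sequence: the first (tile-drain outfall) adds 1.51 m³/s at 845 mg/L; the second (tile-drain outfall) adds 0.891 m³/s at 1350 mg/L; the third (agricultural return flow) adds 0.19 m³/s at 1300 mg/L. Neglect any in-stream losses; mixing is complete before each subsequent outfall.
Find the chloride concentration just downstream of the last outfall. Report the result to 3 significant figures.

Below outfall 1: Q → 10.01 m³/s, C = (8.500·26.00 + 1.510·845.0)/10.01 = 149.5 mg/L.
Below outfall 2: Q → 10.90 m³/s, C = (10.01·149.5 + 0.8910·1350)/10.90 = 247.7 mg/L.
Below outfall 3: Q → 11.09 m³/s, C = (10.90·247.7 + 0.1900·1300)/11.09 = 265.7 mg/L.

266 mg/L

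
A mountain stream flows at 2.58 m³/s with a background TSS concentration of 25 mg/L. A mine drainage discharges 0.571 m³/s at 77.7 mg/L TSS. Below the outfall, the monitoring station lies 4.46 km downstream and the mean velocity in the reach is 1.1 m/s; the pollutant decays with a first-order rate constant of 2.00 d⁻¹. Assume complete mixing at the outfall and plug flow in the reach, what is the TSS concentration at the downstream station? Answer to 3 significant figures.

31.5 mg/L

Mass balance: C = (2.580·25.00 + 0.5710·77.70) / 3.151 = 108.9/3.151 = 34.55 mg/L.
Travel time t = 4.46·1000 / 1.1 = 4055 s = 1.126 h.
Applying C = C₀e^(−kt): 34.55 × 0.9104 = 31.45 mg/L.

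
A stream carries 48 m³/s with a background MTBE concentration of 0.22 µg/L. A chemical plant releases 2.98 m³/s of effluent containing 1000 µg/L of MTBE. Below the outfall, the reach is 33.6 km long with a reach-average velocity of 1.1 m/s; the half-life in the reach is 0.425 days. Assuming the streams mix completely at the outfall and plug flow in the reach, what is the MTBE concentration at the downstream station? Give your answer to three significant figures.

33.0 µg/L

Mass balance: C = (48.00·0.2200 + 2.980·1000) / 50.98 = 2991/50.98 = 58.66 µg/L.
Travel time t = 33.6·1000 / 1.1 = 30550 s = 8.485 h.
Half-life 0.425 d → k = ln 2 / 0.425 = 1.631 d⁻¹.
Decay over the reach: 58.66·exp(−kt) = 58.66·0.5618 = 32.96 µg/L.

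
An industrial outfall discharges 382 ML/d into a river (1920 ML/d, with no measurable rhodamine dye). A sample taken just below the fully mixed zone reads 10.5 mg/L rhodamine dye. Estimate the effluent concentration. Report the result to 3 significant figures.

63.3 mg/L

Mass balance: 1920·0 + 382.0·Cₑ = 2302·10.50
→ Cₑ = (2302·10.50 − 1920·0) / 382.0 = 63.27 mg/L.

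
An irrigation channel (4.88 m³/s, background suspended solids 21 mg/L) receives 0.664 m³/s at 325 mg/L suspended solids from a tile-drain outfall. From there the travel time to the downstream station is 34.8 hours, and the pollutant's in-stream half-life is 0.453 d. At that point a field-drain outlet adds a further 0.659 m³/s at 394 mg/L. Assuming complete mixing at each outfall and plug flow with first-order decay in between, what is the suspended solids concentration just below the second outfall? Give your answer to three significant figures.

After mixing, C = (4.880·21.00 + 0.6640·325.0) / 5.544 = 318.3/5.544 = 57.41 mg/L; combined flow 5.544 m³/s.
Half-life 0.453 d → k = ln 2 / 0.453 = 1.530 d⁻¹.
Applying C = C₀e^(−kt): 57.41 × 0.1088 = 6.243 mg/L.
At the second outfall, C = (5.544·6.243 + 0.6590·394.0) / (5.544 + 0.6590) = 47.44 mg/L.

47.4 mg/L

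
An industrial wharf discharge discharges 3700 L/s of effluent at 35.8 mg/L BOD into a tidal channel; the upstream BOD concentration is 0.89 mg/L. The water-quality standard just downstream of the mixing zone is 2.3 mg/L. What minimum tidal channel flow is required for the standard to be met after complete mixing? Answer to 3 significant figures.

Set C_mix = 2.3: (Q·0.8900 + 3700·35.80) / (Q + 3700) = 2.3
→ Q = 3700·(35.80 − 2.3)/(2.3 − 0.8900) = 87910 L/s.

87900 L/s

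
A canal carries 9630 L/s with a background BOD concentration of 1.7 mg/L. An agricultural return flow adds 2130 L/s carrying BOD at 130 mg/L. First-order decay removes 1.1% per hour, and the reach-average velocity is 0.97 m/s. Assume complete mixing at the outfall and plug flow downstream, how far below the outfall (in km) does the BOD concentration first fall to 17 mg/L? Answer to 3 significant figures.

Conservation of mass: C = (9630·1.700 + 2130·130.0) / 11760 = 293300/11760 = 24.94 mg/L.
1.1%/h lost → k = −ln(1 − 0.011) = 0.01106 h⁻¹.
Set 24.94·exp(−k·t) = 17 → t = ln(24.94/17)/k = 124700 s = 34.64 h.
Distance = v·t = 0.97·124700 = 121000 m = 121.0 km.

121 km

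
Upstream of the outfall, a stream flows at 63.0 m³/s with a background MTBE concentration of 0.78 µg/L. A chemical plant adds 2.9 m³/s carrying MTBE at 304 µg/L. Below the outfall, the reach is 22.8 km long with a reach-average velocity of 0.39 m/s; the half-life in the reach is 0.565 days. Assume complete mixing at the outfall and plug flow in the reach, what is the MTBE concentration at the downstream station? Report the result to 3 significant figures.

Conservation of mass: C = (63.00·0.7800 + 2.900·304.0) / 65.90 = 930.7/65.90 = 14.12 µg/L.
Travel time t = 22.8·1000 / 0.39 = 58460 s = 16.24 h.
Half-life 0.565 d → k = ln 2 / 0.565 = 1.227 d⁻¹.
After decay, C = 14.12 × e^(−kt) = 14.12 × 0.4360 = 6.158 µg/L.

6.16 µg/L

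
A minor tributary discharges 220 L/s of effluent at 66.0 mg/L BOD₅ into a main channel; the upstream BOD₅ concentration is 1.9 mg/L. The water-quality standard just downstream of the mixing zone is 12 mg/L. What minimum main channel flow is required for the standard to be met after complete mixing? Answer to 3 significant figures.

1180 L/s

Set C_mix = 12: (Q·1.900 + 220.0·66.00) / (Q + 220.0) = 12
→ Q = 220.0·(66.00 − 12)/(12 − 1.900) = 1176 L/s.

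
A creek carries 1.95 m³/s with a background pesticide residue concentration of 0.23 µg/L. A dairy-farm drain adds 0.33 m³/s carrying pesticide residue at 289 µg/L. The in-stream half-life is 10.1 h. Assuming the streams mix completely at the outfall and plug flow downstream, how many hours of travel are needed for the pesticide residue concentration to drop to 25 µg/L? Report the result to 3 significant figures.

Mass balance: C = (1.950·0.2300 + 0.3300·289.0) / 2.280 = 95.82/2.280 = 42.03 µg/L.
Half-life 10.1 h → k = ln 2 / 10.1 = 0.06863 h⁻¹ = 1.647 d⁻¹.
42.03·exp(−k·t) = 25 → t = ln(42.03/25)/k = 27250 s = 7.568 h.

7.57 h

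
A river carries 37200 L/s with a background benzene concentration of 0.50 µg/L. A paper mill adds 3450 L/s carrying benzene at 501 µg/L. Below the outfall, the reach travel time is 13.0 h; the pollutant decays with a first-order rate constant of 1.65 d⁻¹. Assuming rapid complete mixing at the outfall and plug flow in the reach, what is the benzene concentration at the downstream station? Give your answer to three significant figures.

17.6 µg/L

Conservation of mass: C = (37200·0.5000 + 3450·501.0) / 40650 = 1747000/40650 = 42.98 µg/L.
After decay, C = 42.98 × e^(−kt) = 42.98 × 0.4091 = 17.58 µg/L.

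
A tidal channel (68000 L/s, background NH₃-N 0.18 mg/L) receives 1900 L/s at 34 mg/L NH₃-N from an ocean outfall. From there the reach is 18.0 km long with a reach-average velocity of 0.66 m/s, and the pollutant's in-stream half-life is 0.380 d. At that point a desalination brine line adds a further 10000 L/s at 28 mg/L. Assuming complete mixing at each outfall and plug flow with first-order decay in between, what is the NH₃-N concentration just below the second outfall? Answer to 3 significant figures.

After mixing, C = (68000·0.1800 + 1900·34.00) / 69900 = 76840/69900 = 1.099 mg/L; combined flow 69900 L/s.
Travel time t = 18.0·1000 / 0.66 = 27270 s = 7.576 h.
Half-life 0.380 d → k = ln 2 / 0.380 = 1.824 d⁻¹.
Applying C = C₀e^(−kt): 1.099 × 0.5623 = 0.6181 mg/L.
Second outfall: C = (69900·0.6181 + 10000·28.00)/79900 = 4.045 mg/L.

4.05 mg/L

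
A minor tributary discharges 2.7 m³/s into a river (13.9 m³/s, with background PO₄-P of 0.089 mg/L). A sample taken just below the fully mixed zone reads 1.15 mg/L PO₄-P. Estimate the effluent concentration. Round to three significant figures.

6.61 mg/L

Mass balance: 13.90·0.08900 + 2.700·Cₑ = 16.60·1.150
→ Cₑ = (16.60·1.150 − 13.90·0.08900) / 2.700 = 6.612 mg/L.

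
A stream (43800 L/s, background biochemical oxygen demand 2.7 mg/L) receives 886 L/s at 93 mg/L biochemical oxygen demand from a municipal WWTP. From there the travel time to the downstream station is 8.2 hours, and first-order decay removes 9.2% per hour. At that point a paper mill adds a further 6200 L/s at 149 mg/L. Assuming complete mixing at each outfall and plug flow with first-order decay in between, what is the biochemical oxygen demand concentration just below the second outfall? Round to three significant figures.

19.9 mg/L

Flow-weighted average: C = (43800·2.700 + 886.0·93.00) / 44690 = 200700/44690 = 4.490 mg/L; combined flow 44690 L/s.
9.2%/h lost → k = −ln(1 − 0.092) = 0.09651 h⁻¹.
First-order decay: C = 4.490·exp(−k·t) = 4.490·0.4532 = 2.035 mg/L.
At the second outfall, C = (44690·2.035 + 6200·149.0) / (44690 + 6200) = 19.94 mg/L.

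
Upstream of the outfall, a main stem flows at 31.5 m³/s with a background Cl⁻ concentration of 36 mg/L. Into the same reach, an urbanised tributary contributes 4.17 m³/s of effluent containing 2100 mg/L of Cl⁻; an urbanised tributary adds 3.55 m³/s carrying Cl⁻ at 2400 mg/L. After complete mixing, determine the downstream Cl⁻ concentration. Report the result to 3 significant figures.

469 mg/L

Conservation of mass: C = (31.50·36.00 + 4.170·2100 + 3.550·2400) / 39.22 = 18410/39.22 = 469.4 mg/L.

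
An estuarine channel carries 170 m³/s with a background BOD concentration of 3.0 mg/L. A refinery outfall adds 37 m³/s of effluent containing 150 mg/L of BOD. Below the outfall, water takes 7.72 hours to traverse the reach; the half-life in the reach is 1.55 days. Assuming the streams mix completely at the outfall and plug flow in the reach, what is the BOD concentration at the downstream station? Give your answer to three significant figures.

Flow-weighted average: C = (170.0·3.000 + 37.00·150.0) / 207.0 = 6060/207.0 = 29.28 mg/L.
Half-life 1.55 d → k = ln 2 / 1.55 = 0.4472 d⁻¹.
Decay over the reach: 29.28·exp(−kt) = 29.28·0.8660 = 25.35 mg/L.

25.4 mg/L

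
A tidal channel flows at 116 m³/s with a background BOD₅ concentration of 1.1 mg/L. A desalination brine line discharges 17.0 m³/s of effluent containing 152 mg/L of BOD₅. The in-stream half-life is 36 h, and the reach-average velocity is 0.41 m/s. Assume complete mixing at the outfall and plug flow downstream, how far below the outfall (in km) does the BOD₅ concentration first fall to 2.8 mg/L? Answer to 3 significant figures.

Flow-weighted average: C = (116.0·1.100 + 17.00·152.0) / 133.0 = 2712/133.0 = 20.39 mg/L.
Half-life 36 h → k = ln 2 / 36 = 0.01925 h⁻¹ = 0.4621 d⁻¹.
Set 20.39·exp(−k·t) = 2.8 → t = ln(20.39/2.8)/k = 371200 s = 103.1 h.
Distance = v·t = 0.41·371200 = 152200 m = 152.2 km.

152 km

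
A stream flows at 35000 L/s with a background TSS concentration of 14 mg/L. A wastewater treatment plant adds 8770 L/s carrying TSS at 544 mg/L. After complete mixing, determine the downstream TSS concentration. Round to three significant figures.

Flow-weighted average: C = (35000·14.00 + 8770·544.0) / 43770 = 5261000/43770 = 120.2 mg/L.

120 mg/L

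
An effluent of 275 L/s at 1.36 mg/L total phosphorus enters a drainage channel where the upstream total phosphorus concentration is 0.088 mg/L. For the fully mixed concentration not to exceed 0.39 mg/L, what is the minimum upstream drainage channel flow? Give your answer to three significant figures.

883 L/s

Set C_mix = 0.39: (Q·0.08800 + 275.0·1.360) / (Q + 275.0) = 0.39
→ Q = 275.0·(1.360 − 0.39)/(0.39 − 0.08800) = 883.3 L/s.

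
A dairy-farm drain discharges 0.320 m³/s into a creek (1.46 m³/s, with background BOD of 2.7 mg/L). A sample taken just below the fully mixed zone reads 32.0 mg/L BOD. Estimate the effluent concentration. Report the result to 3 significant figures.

Mass balance: 1.460·2.700 + 0.3200·Cₑ = 1.780·32.00
→ Cₑ = (1.780·32.00 − 1.460·2.700) / 0.3200 = 165.7 mg/L.

166 mg/L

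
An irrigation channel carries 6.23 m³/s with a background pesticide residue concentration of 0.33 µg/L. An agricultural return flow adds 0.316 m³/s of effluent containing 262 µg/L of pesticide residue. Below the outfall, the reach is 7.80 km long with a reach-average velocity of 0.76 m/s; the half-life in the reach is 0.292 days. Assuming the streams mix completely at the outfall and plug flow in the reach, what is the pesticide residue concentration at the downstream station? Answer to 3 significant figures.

9.78 µg/L

Conservation of mass: C = (6.230·0.3300 + 0.3160·262.0) / 6.546 = 84.85/6.546 = 12.96 µg/L.
Travel time t = 7.80·1000 / 0.76 = 10260 s = 2.851 h.
Half-life 0.292 d → k = ln 2 / 0.292 = 2.374 d⁻¹.
First-order decay: C = 12.96·exp(−k·t) = 12.96·0.7543 = 9.777 µg/L.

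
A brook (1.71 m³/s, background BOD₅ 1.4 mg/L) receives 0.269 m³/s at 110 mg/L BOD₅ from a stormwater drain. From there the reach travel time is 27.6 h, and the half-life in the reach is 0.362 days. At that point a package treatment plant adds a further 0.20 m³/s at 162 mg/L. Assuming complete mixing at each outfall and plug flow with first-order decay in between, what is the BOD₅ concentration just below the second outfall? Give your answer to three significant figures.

Conservation of mass: C = (1.710·1.400 + 0.2690·110.0) / 1.979 = 31.98/1.979 = 16.16 mg/L; combined flow 1.979 m³/s.
Half-life 0.362 d → k = ln 2 / 0.362 = 1.915 d⁻¹.
After decay, C = 16.16 × e^(−kt) = 16.16 × 0.1106 = 1.787 mg/L.
Second outfall: C = (1.979·1.787 + 0.2000·162.0)/2.179 = 16.49 mg/L.

16.5 mg/L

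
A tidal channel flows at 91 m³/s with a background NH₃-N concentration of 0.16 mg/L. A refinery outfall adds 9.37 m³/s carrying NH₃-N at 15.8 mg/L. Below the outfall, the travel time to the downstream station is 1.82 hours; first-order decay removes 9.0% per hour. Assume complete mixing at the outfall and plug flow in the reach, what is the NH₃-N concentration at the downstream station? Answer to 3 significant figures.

1.36 mg/L

After mixing, C = (91.00·0.1600 + 9.370·15.80) / 100.4 = 162.6/100.4 = 1.620 mg/L.
9.0%/h lost → k = −ln(1 − 0.09) = 0.09431 h⁻¹.
Decay over the reach: 1.620·exp(−kt) = 1.620·0.8423 = 1.365 mg/L.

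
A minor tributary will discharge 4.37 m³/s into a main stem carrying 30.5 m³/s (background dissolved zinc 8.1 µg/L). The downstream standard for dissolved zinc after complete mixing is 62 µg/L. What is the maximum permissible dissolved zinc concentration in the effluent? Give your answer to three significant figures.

At the limit, (Qr·Cr + Qe·Cₑ)/(Qr + Qe) = 62:
Cₑ = (34.87·62 − 30.50·8.100) / 4.370 = 438.2 µg/L.

438 µg/L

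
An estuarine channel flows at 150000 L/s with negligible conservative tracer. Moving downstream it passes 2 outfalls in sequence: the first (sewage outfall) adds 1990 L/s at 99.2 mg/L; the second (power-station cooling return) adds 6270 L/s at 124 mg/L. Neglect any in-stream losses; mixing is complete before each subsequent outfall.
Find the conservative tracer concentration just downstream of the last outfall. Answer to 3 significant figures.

Below outfall 1: Q → 152000 L/s, C = (150000·0 + 1990·99.20)/152000 = 1.299 mg/L.
Below outfall 2: Q → 158300 L/s, C = (152000·1.299 + 6270·124.0)/158300 = 6.160 mg/L.

6.16 mg/L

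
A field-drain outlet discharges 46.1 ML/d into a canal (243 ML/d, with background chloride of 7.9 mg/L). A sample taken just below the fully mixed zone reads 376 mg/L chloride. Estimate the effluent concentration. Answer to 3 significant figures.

2320 mg/L

Mass balance: 243.0·7.900 + 46.10·Cₑ = 289.1·376.0
→ Cₑ = (289.1·376.0 − 243.0·7.900) / 46.10 = 2316 mg/L.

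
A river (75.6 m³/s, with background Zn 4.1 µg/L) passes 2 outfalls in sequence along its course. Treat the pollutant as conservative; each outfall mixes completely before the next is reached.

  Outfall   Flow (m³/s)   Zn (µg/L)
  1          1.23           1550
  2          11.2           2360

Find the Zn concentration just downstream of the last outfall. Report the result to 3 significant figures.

Outfall 1: combined Q = 76.83 m³/s; C = (75.60·4.100 + 1.230·1550)/76.83 = 28.85 µg/L.
Outfall 2: combined Q = 88.03 m³/s; C = (76.83·28.85 + 11.20·2360)/88.03 = 325.4 µg/L.

325 µg/L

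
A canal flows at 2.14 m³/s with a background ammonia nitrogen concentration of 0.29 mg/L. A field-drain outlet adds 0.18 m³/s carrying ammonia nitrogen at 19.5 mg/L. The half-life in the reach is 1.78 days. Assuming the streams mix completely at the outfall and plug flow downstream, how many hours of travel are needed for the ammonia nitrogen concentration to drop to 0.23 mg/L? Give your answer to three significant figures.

After mixing, C = (2.140·0.2900 + 0.1800·19.50) / 2.320 = 4.131/2.320 = 1.780 mg/L.
Half-life 1.78 d → k = ln 2 / 1.78 = 0.3894 d⁻¹.
1.780·exp(−k·t) = 0.23 → t = ln(1.780/0.23)/k = 454100 s = 126.1 h.

126 h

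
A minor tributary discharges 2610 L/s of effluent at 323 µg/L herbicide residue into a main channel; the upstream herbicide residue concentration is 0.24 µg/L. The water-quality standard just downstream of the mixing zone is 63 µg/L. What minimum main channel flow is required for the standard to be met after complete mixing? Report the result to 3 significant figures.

10800 L/s

Set C_mix = 63: (Q·0.2400 + 2610·323.0) / (Q + 2610) = 63
→ Q = 2610·(323.0 − 63)/(63 − 0.2400) = 10810 L/s.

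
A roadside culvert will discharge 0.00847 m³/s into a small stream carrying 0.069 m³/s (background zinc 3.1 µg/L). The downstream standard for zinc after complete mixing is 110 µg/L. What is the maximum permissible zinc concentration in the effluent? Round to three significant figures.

At the limit, (Qr·Cr + Qe·Cₑ)/(Qr + Qe) = 110:
Cₑ = (0.07747·110 − 0.06900·3.100) / 0.008470 = 980.9 µg/L.

981 µg/L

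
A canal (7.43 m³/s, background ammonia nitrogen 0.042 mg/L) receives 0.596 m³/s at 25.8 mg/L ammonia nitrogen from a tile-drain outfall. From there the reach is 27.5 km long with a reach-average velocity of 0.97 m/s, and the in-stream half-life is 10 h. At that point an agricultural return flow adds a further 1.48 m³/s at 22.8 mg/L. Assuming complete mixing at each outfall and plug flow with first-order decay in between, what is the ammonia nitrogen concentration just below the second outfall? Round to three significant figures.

Mass balance: C = (7.430·0.04200 + 0.5960·25.80) / 8.026 = 15.69/8.026 = 1.955 mg/L; combined flow 8.026 m³/s.
Travel time t = 27.5·1000 / 0.97 = 28350 s = 7.875 h.
Half-life 10 h → k = ln 2 / 10 = 0.06931 h⁻¹ = 1.664 d⁻¹.
After decay, C = 1.955 × e^(−kt) = 1.955 × 0.5793 = 1.132 mg/L.
At the second outfall, C = (8.026·1.132 + 1.480·22.80) / (8.026 + 1.480) = 4.506 mg/L.

4.51 mg/L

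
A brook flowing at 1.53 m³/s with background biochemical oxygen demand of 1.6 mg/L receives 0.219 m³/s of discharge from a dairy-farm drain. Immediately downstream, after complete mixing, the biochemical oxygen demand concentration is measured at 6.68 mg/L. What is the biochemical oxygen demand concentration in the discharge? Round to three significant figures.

42.2 mg/L

Mass balance: 1.530·1.600 + 0.2190·Cₑ = 1.749·6.680
→ Cₑ = (1.749·6.680 − 1.530·1.600) / 0.2190 = 42.17 mg/L.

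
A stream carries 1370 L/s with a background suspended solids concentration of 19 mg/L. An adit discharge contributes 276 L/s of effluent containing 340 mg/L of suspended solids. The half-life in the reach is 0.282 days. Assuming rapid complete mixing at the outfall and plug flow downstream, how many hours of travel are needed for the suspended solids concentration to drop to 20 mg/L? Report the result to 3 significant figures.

After mixing, C = (1370·19.00 + 276.0·340.0) / 1646 = 119900/1646 = 72.83 mg/L.
Half-life 0.282 d → k = ln 2 / 0.282 = 2.458 d⁻¹.
72.83·exp(−k·t) = 20 → t = ln(72.83/20)/k = 45430 s = 12.62 h.

12.6 h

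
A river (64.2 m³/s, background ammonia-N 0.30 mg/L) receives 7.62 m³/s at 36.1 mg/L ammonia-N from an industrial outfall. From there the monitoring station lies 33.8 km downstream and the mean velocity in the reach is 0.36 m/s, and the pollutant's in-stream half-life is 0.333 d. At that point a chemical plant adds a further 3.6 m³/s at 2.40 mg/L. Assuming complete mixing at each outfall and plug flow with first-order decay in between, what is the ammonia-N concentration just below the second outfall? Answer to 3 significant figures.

0.521 mg/L

After mixing, C = (64.20·0.3000 + 7.620·36.10) / 71.82 = 294.3/71.82 = 4.098 mg/L; combined flow 71.82 m³/s.
Travel time t = 33.8·1000 / 0.36 = 93890 s = 26.08 h.
Half-life 0.333 d → k = ln 2 / 0.333 = 2.082 d⁻¹.
First-order decay: C = 4.098·exp(−k·t) = 4.098·0.1041 = 0.4268 mg/L.
Second outfall: C = (71.82·0.4268 + 3.600·2.400)/75.42 = 0.5210 mg/L.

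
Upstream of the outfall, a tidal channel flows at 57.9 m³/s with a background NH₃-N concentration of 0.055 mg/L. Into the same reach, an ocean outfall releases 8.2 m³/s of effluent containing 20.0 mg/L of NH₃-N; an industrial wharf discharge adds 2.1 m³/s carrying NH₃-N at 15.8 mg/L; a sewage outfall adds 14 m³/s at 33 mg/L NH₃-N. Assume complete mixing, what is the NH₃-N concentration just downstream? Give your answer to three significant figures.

Mixed concentration C = ΣQC/ΣQ = (57.90·0.05500 + 8.200·20.00 + 2.100·15.80 + 14.00·33.00) / 82.20 = 662.4/82.20 = 8.058 mg/L.

8.06 mg/L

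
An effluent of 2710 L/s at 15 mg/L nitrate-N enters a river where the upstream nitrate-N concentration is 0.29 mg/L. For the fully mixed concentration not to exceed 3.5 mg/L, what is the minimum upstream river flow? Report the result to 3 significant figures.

Set C_mix = 3.5: (Q·0.2900 + 2710·15.00) / (Q + 2710) = 3.5
→ Q = 2710·(15.00 − 3.5)/(3.5 − 0.2900) = 9709 L/s.

9710 L/s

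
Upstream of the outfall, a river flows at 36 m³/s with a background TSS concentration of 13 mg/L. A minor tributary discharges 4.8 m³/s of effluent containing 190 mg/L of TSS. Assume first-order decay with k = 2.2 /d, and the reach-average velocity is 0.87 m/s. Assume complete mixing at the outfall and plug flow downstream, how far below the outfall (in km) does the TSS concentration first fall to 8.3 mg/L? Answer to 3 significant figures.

48.0 km

After mixing, C = (36.00·13.00 + 4.800·190.0) / 40.80 = 1380/40.80 = 33.82 mg/L.
Set 33.82·exp(−k·t) = 8.3 → t = ln(33.82/8.3)/k = 55170 s = 15.33 h.
Distance = v·t = 0.87·55170 = 48000 m = 48.00 km.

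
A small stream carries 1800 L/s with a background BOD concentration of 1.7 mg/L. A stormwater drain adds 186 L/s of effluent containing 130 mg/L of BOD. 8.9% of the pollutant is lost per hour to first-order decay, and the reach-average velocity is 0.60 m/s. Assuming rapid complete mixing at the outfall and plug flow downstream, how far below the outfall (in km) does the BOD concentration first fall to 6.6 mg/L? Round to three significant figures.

Flow-weighted average: C = (1800·1.700 + 186.0·130.0) / 1986 = 27240/1986 = 13.72 mg/L.
8.9%/h lost → k = −ln(1 − 0.089) = 0.09321 h⁻¹.
Set 13.72·exp(−k·t) = 6.6 → t = ln(13.72/6.6)/k = 28250 s = 7.848 h.
Distance = v·t = 0.60·28250 = 16950 m = 16.95 km.

17.0 km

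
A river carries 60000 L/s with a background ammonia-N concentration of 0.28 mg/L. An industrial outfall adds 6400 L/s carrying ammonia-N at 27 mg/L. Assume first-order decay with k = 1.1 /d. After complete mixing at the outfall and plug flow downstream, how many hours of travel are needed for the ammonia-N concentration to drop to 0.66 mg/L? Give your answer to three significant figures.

32.0 h

Mass balance: C = (60000·0.2800 + 6400·27.00) / 66400 = 189600/66400 = 2.855 mg/L.
2.855·exp(−k·t) = 0.66 → t = ln(2.855/0.66)/k = 115000 s = 31.96 h.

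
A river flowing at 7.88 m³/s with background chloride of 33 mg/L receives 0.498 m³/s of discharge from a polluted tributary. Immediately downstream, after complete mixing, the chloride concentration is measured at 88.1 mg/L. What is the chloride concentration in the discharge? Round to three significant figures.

960 mg/L

Mass balance: 7.880·33.00 + 0.4980·Cₑ = 8.378·88.10
→ Cₑ = (8.378·88.10 − 7.880·33.00) / 0.4980 = 960.0 mg/L.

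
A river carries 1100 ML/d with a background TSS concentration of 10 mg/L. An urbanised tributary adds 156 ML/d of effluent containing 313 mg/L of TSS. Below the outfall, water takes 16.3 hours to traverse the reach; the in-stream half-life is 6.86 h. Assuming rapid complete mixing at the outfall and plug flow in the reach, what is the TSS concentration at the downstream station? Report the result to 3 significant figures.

Flow-weighted average: C = (1100·10.00 + 156.0·313.0) / 1256 = 59830/1256 = 47.63 mg/L.
Half-life 6.86 h → k = ln 2 / 6.86 = 0.1010 h⁻¹ = 2.425 d⁻¹.
First-order decay: C = 47.63·exp(−k·t) = 47.63·0.1926 = 9.176 mg/L.

9.18 mg/L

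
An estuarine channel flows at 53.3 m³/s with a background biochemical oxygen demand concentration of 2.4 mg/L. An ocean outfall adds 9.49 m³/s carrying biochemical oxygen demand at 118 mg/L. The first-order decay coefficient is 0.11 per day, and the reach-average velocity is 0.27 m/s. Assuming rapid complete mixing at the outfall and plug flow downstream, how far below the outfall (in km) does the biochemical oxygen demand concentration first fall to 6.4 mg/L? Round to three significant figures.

240 km

Conservation of mass: C = (53.30·2.400 + 9.490·118.0) / 62.79 = 1248/62.79 = 19.87 mg/L.
Set 19.87·exp(−k·t) = 6.4 → t = ln(19.87/6.4)/k = 889900 s = 247.2 h.
Distance = v·t = 0.27·889900 = 240300 m = 240.3 km.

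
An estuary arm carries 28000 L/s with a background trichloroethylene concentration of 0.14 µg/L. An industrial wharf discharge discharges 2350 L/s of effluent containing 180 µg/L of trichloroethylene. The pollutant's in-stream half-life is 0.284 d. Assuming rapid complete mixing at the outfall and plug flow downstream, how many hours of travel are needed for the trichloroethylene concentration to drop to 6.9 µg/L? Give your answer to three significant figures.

7.00 h

Flow-weighted average: C = (28000·0.1400 + 2350·180.0) / 30350 = 426900/30350 = 14.07 µg/L.
Half-life 0.284 d → k = ln 2 / 0.284 = 2.441 d⁻¹.
14.07·exp(−k·t) = 6.9 → t = ln(14.07/6.9)/k = 25210 s = 7.004 h.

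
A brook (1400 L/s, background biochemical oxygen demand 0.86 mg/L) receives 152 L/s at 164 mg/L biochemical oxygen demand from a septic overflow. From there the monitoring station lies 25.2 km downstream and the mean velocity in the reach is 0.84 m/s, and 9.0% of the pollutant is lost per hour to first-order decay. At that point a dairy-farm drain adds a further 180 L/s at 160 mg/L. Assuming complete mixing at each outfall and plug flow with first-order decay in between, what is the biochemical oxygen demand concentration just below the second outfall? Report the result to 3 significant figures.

23.5 mg/L

After mixing, C = (1400·0.8600 + 152.0·164.0) / 1552 = 26130/1552 = 16.84 mg/L; combined flow 1552 L/s.
Travel time t = 25.2·1000 / 0.84 = 30000 s = 8.333 h.
9.0%/h lost → k = −ln(1 − 0.09) = 0.09431 h⁻¹.
Decay over the reach: 16.84·exp(−kt) = 16.84·0.4557 = 7.673 mg/L.
Second outfall: C = (1552·7.673 + 180.0·160.0)/1732 = 23.50 mg/L.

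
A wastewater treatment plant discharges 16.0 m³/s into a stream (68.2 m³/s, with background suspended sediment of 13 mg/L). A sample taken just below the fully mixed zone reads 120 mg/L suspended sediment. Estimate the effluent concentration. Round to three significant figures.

576 mg/L

Mass balance: 68.20·13.00 + 16.00·Cₑ = 84.20·120.0
→ Cₑ = (84.20·120.0 − 68.20·13.00) / 16.00 = 576.1 mg/L.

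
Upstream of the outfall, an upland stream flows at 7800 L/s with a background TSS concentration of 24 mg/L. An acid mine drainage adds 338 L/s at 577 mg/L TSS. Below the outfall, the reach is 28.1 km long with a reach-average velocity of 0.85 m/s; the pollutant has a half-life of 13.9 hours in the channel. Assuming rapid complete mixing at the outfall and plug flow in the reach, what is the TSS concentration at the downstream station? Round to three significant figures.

29.7 mg/L

Flow-weighted average: C = (7800·24.00 + 338.0·577.0) / 8138 = 382200/8138 = 46.97 mg/L.
Travel time t = 28.1·1000 / 0.85 = 33060 s = 9.183 h.
Half-life 13.9 h → k = ln 2 / 13.9 = 0.04987 h⁻¹ = 1.197 d⁻¹.
After decay, C = 46.97 × e^(−kt) = 46.97 × 0.6326 = 29.71 mg/L.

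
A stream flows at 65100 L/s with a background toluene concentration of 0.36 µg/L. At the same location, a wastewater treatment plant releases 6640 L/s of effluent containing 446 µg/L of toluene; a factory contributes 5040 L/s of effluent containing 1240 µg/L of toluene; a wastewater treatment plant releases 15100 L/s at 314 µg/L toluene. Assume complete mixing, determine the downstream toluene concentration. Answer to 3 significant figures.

After mixing, C = (65100·0.3600 + 6640·446.0 + 5040·1240 + 15100·314.0) / 91880 = 13980000/91880 = 152.1 µg/L.

152 µg/L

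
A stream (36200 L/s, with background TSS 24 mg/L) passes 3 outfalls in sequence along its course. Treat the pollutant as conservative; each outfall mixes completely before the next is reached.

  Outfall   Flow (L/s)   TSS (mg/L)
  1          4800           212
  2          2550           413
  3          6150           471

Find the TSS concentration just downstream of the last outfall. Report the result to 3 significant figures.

Outfall 1: combined Q = 41000 L/s; C = (36200·24.00 + 4800·212.0)/41000 = 46.01 mg/L.
Outfall 2: combined Q = 43550 L/s; C = (41000·46.01 + 2550·413.0)/43550 = 67.50 mg/L.
Outfall 3: combined Q = 49700 L/s; C = (43550·67.50 + 6150·471.0)/49700 = 117.4 mg/L.

117 mg/L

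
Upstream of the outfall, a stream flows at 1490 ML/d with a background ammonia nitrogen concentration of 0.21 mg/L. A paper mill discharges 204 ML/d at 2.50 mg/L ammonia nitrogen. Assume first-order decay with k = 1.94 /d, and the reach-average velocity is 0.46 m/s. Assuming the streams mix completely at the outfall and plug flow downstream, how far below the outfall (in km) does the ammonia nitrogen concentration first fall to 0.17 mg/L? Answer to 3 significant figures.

21.5 km

Conservation of mass: C = (1490·0.2100 + 204.0·2.500) / 1694 = 822.9/1694 = 0.4858 mg/L.
Set 0.4858·exp(−k·t) = 0.17 → t = ln(0.4858/0.17)/k = 46760 s = 12.99 h.
Distance = v·t = 0.46·46760 = 21510 m = 21.51 km.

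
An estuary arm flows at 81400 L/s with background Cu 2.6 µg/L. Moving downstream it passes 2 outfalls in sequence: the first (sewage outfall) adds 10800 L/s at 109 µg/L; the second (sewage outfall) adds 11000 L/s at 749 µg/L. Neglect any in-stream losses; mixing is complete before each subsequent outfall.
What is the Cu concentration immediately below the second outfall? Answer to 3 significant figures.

93.3 µg/L

Outfall 1: combined Q = 92200 L/s; C = (81400·2.600 + 10800·109.0)/92200 = 15.06 µg/L.
Outfall 2: combined Q = 103200 L/s; C = (92200·15.06 + 11000·749.0)/103200 = 93.29 µg/L.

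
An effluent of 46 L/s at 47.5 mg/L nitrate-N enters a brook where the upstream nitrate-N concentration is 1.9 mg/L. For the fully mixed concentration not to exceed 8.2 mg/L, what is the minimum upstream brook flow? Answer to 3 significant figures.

287 L/s

Set C_mix = 8.2: (Q·1.900 + 46.00·47.50) / (Q + 46.00) = 8.2
→ Q = 46.00·(47.50 − 8.2)/(8.2 − 1.900) = 287.0 L/s.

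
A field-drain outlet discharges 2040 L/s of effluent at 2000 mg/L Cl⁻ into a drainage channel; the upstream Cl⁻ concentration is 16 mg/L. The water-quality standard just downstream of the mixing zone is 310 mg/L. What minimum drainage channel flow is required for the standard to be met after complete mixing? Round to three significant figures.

Set C_mix = 310: (Q·16.00 + 2040·2000) / (Q + 2040) = 310
→ Q = 2040·(2000 − 310)/(310 − 16.00) = 11730 L/s.

11700 L/s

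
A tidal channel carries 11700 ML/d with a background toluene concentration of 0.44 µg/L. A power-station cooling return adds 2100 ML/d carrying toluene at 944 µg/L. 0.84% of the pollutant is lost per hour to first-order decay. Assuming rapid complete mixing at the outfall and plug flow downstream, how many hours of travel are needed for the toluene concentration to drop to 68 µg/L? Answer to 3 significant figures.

After mixing, C = (11700·0.4400 + 2100·944.0) / 13800 = 1988000/13800 = 144.0 µg/L.
0.84%/h lost → k = −ln(1 − 0.0084) = 0.008435 h⁻¹.
144.0·exp(−k·t) = 68 → t = ln(144.0/68)/k = 320300 s = 88.97 h.

89.0 h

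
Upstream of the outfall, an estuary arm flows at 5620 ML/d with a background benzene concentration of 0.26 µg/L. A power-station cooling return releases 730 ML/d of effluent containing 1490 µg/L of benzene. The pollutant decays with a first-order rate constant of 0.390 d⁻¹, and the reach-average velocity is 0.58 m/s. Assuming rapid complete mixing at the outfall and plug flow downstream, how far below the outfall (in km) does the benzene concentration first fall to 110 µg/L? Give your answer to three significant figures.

Mixed concentration C = ΣQC/ΣQ = (5620·0.2600 + 730.0·1490) / 6350 = 1089000/6350 = 171.5 µg/L.
Set 171.5·exp(−k·t) = 110 → t = ln(171.5/110)/k = 98410 s = 27.34 h.
Distance = v·t = 0.58·98410 = 57080 m = 57.08 km.

57.1 km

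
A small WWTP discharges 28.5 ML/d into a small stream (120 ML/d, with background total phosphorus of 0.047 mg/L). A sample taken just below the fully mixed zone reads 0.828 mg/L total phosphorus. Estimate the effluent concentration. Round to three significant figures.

4.12 mg/L

Mass balance: 120.0·0.04700 + 28.50·Cₑ = 148.5·0.8280
→ Cₑ = (148.5·0.8280 − 120.0·0.04700) / 28.50 = 4.116 mg/L.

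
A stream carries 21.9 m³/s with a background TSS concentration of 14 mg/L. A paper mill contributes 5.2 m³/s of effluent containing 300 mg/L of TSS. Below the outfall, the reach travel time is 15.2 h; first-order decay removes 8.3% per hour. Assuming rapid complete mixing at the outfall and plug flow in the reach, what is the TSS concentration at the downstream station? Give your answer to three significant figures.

18.5 mg/L

Flow-weighted average: C = (21.90·14.00 + 5.200·300.0) / 27.10 = 1867/27.10 = 68.88 mg/L.
8.3%/h lost → k = −ln(1 − 0.083) = 0.08665 h⁻¹.
Decay over the reach: 68.88·exp(−kt) = 68.88·0.2679 = 18.45 mg/L.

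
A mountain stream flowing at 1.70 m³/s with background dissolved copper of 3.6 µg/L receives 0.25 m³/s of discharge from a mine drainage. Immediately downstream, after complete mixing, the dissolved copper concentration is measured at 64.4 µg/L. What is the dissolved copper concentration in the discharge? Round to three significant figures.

Mass balance: 1.700·3.600 + 0.2500·Cₑ = 1.950·64.40
→ Cₑ = (1.950·64.40 − 1.700·3.600) / 0.2500 = 477.8 µg/L.

478 µg/L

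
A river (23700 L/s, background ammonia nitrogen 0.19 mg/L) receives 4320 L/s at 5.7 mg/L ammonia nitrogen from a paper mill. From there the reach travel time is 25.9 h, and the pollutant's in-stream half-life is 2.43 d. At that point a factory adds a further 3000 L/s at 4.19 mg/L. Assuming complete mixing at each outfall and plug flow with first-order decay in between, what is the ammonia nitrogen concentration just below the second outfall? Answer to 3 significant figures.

Mixed concentration C = ΣQC/ΣQ = (23700·0.1900 + 4320·5.700) / 28020 = 29130/28020 = 1.040 mg/L; combined flow 28020 L/s.
Half-life 2.43 d → k = ln 2 / 2.43 = 0.2852 d⁻¹.
Decay over the reach: 1.040·exp(−kt) = 1.040·0.7350 = 0.7641 mg/L.
Second outfall: C = (28020·0.7641 + 3000·4.190)/31020 = 1.095 mg/L.

1.10 mg/L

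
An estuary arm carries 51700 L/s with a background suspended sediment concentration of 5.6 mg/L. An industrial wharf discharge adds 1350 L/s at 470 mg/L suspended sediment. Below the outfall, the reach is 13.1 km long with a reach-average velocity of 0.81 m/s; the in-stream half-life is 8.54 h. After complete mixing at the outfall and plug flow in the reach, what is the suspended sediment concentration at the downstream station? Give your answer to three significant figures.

After mixing, C = (51700·5.600 + 1350·470.0) / 53050 = 924000/53050 = 17.42 mg/L.
Travel time t = 13.1·1000 / 0.81 = 16170 s = 4.492 h.
Half-life 8.54 h → k = ln 2 / 8.54 = 0.08116 h⁻¹ = 1.948 d⁻¹.
First-order decay: C = 17.42·exp(−k·t) = 17.42·0.6945 = 12.10 mg/L.

12.1 mg/L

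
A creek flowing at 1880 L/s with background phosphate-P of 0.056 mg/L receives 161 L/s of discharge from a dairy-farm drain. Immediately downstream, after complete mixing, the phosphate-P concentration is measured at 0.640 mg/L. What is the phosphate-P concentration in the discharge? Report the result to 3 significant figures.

7.46 mg/L

Mass balance: 1880·0.05600 + 161.0·Cₑ = 2041·0.6400
→ Cₑ = (2041·0.6400 − 1880·0.05600) / 161.0 = 7.459 mg/L.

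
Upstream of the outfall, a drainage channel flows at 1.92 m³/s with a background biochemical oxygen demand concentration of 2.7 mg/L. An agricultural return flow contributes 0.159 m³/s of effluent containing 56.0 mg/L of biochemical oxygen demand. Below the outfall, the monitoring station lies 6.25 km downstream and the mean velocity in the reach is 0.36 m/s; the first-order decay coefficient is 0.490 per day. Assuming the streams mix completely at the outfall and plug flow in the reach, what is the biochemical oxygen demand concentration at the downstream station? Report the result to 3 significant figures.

6.14 mg/L

Conservation of mass: C = (1.920·2.700 + 0.1590·56.00) / 2.079 = 14.09/2.079 = 6.776 mg/L.
Travel time t = 6.25·1000 / 0.36 = 17360 s = 4.823 h.
Decay over the reach: 6.776·exp(−kt) = 6.776·0.9062 = 6.141 mg/L.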